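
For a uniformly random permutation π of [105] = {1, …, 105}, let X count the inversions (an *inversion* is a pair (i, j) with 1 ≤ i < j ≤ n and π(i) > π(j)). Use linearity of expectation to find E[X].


Write X = Σ X_I over the C(105, 2) = 5460 pairs i < j, with X_I the indicator of one inversion.
There are 5460 indicators.
For each fixed pair i < j, the values π(i) and π(j) are two distinct elements of {1, …, 105} in uniformly random order; by symmetry P[π(i) > π(j)] = 1/2.
By linearity: E[X] = 5460 · (1/2) = C(105, 2) · (1/2) = 5460/2 = 2730 ≈ 2730.000000.

E[X] = 2730 = 2730.000000.


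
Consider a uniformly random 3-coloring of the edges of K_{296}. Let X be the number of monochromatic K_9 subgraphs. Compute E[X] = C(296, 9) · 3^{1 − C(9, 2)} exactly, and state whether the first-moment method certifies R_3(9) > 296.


E[X] = C(296, 9) · 3^{1 − 36} = 42513789098994080 · 3^{−35} = 42513789098994080/50031545098999707.
As a reduced fraction: E[X] = 42513789098994080/50031545098999707 ≈ 0.8497397.
Is E[X] < 1? YES.
Since E[X] < 1, there exists a 3-coloring of K_{296} with no monochromatic K_9; hence R_3(9) > 296.

E[X] = 42513789098994080/50031545098999707 ≈ 0.8497397; E[X] < 1, so R_3(9) > 296.


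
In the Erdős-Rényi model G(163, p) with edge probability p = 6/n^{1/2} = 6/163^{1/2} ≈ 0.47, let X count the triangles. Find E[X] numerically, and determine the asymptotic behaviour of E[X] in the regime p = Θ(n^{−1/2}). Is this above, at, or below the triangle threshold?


Number of potential triangles: C(163, 3) = 708561.
Each occurs with probability p³ ≈ (0.47)³ ≈ 1.037940e-01.
By linearity: E[X] = C(163, 3)·p³ ≈ 708561 · 1.037940e-01 ≈ 73544.3966.
Since α = 1/2 < 1, p = c/n^{1/2} ≫ 1/n is above the triangle threshold p ~ 1/n. Asymptotically E[X] ~ (c³/6)·n^{3(1−α)} = (6³/6)·n^{1.5} → ∞; triangles are abundant w.h.p.

E[X] ≈ 73544.3966; in regime p = Θ(1/n^{1/2}) E[X] diverges (above the triangle threshold p ~ 1/n).


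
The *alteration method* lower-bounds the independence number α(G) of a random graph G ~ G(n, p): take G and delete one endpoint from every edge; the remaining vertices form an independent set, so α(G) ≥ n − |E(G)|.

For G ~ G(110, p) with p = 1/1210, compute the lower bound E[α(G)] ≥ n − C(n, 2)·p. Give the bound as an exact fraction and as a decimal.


E[|E(G)|] = C(110, 2)·p = 5995 · (1/1210) = 109/22.
E[α(G)] ≥ n − E[|E(G)|] = 110 − 109/22 = 2311/22.
Numerically: ≈ 105.04545.
(This is only a lower bound; the true E[α(G)] may be larger.)

E[α(G)] ≥ 2311/22 ≈ 105.04545.


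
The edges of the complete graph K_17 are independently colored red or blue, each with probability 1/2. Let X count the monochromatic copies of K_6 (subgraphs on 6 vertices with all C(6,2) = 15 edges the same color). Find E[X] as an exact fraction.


Let X = Σ_S X_S over the C(17, 6) = 12376 subsets S of size 6, where X_S = 1 if the K_6 on S is monochromatic.
For a fixed S, the K_6 on S has C(6, 2) = 15 edges. P[all 15 edges red] = (1/2)^15, and likewise for blue, so P[monochromatic] = 2·(1/2)^15 = 2^{1 − 15} = 1/16384.
By linearity: E[X] = C(17, 6) · 2^{1 − 15} = 12376 · 1/16384 = 1547/2048.
Numerically: E[X] ≈ 0.7554.

E[X] = C(17,6)·2^(1−C(6,2)) = 1547/2048 ≈ 0.7554.


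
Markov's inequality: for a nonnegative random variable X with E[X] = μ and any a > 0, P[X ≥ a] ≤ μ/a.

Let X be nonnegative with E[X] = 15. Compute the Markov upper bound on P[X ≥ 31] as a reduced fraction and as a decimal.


μ = E[X] = 15, a = 31.
Markov: P[X ≥ 31] ≤ μ/a = (15)/31 = 15/31.
Numerically: ≈ 0.484.
(Since a = 31 > μ = 15.000, the bound 15/31 is < 1 and informative.)

P[X ≥ 31] ≤ 15/31 ≈ 0.484.


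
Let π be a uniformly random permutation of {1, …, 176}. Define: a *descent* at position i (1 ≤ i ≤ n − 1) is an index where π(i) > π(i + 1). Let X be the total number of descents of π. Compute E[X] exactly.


Write X = Σ X_I over i = 1, …, 175, with X_I the indicator of one descent.
There are 175 indicators.
For each fixed i, the pair (π(i), π(i+1)) is a uniformly random ordered pair of distinct values from {1, …, 176}; by symmetry P[π(i) > π(i+1)] = 1/2.
By linearity: E[X] = 175 · (1/2) = (176 − 1) · (1/2) = 175/2 ≈ 87.500000.

E[X] = 175/2 = 87.500000.


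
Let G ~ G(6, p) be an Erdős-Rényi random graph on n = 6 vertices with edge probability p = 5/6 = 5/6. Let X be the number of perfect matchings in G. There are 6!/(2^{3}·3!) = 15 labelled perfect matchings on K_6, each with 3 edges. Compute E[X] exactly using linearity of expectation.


K_6 has 6!/(2^{3}·3!) = 15 labelled perfect matchings.
For each such perfect matching H, let X_H = 1 if all 3 edges of H are present in G. Then P[X_H = 1] = p^{3} = (5/6)^{3} = 125/216.
Summing the indicators: E[X] = Σ_H E[X_H] = 15 · p^{3} = 15 · 125/216 = 625/72.
Numerically: E[X] ≈ 8.6806.

E[X] = 15 · (5/6)^{3} = 625/72 ≈ 8.6806.


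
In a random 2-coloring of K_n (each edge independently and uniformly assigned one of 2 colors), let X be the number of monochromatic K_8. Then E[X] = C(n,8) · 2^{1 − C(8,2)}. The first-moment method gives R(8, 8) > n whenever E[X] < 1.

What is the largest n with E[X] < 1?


We need C(n, 8) · 2^{1 − 28} < 1, i.e. C(n, 8) < 2^{28 − 1} = 134217728.
Check values of n near the boundary:
  n = 39: C(39, 8) = 61523748; 61523748 < 134217728? YES
  n = 40: C(40, 8) = 76904685; 76904685 < 134217728? YES
  n = 41: C(41, 8) = 95548245; 95548245 < 134217728? YES
  n = 42: C(42, 8) = 118030185; 118030185 < 134217728? YES
  n = 43: C(43, 8) = 145008513; 145008513 < 134217728? NO
  n = 44: C(44, 8) = 177232627; 177232627 < 134217728? NO
The largest n with C(n, 8) < 134217728 is n = 42 (where E[X] = 118030185/134217728 ≈ 0.87939). Hence R(8, 8) > 42, i.e. R(8, 8) ≥ 43.

Largest n = 42; hence R(8, 8) > 42.


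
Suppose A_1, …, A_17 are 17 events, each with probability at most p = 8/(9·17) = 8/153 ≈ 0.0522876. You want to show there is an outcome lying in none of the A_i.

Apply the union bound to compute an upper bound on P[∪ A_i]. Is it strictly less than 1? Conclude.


Union bound: P[∪_{i=1}^{17} A_i] ≤ Σ_i P[A_i] ≤ 17·p = 17·(8/153) = 8/9.
Numerically: 8/9 ≈ 0.8888889.
Is 8/9 < 1? YES.
Since P[∪ A_i] ≤ 8/9 < 1, the complement has P[∩ A_i^c] ≥ 1 − 8/9 = 1/9 > 0, so some outcome avoids every A_i.

17·p = 8/9 ≈ 0.8888889; existence CERTIFIED by the union bound.


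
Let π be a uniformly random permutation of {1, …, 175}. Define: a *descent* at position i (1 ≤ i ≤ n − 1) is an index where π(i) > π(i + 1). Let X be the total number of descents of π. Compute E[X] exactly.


Write X = Σ X_I over i = 1, …, 174, with X_I the indicator of one descent.
There are 174 indicators.
For each fixed i, the pair (π(i), π(i+1)) is a uniformly random ordered pair of distinct values from {1, …, 175}; by symmetry P[π(i) > π(i+1)] = 1/2.
By linearity: E[X] = 174 · (1/2) = (175 − 1) · (1/2) = 87 ≈ 87.0000.

E[X] = 87 = 87.0000.


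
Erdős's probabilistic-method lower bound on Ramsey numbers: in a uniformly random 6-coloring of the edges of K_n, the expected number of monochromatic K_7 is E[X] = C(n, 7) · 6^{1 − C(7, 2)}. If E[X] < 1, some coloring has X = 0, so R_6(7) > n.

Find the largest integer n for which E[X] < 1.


We need C(n, 7) · 6^{1 − 21} < 1, i.e. C(n, 7) < 6^{21 − 1} = 3656158440062976.
Check values of n near the boundary:
  n = 566: C(566, 7) = 3557206237959440; 3557206237959440 < 3656158440062976? YES
  n = 567: C(567, 7) = 3601671315933933; 3601671315933933 < 3656158440062976? YES
  n = 568: C(568, 7) = 3646611956239704; 3646611956239704 < 3656158440062976? YES
  n = 569: C(569, 7) = 3692032389858348; 3692032389858348 < 3656158440062976? NO
  n = 570: C(570, 7) = 3737936877831720; 3737936877831720 < 3656158440062976? NO
  n = 571: C(571, 7) = 3784329711421830; 3784329711421830 < 3656158440062976? NO
The largest n with C(n, 7) < 3656158440062976 is n = 568 (where E[X] = 16882462760369/16926659444736 ≈ 0.9974). Hence R_6(7) > 568, i.e. R_6(7) ≥ 569.

Largest n = 568; hence R_6(7) > 568.


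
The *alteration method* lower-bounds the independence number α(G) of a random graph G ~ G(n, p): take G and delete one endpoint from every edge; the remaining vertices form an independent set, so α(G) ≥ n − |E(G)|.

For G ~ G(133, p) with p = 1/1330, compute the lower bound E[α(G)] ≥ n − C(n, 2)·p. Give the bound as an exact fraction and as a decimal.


E[|E(G)|] = C(133, 2)·p = 8778 · (1/1330) = 33/5.
E[α(G)] ≥ n − E[|E(G)|] = 133 − 33/5 = 632/5.
Numerically: ≈ 126.4000.
(This is only a lower bound; the true E[α(G)] may be larger.)

E[α(G)] ≥ 632/5 ≈ 126.4000.


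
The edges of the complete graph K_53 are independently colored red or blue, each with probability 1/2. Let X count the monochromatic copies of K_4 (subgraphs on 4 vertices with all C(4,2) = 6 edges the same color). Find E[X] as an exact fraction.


Let X = Σ_S X_S over the C(53, 4) = 292825 subsets S of size 4, where X_S = 1 if the K_4 on S is monochromatic.
For a fixed S, the K_4 on S has C(4, 2) = 6 edges. P[all 6 edges red] = (1/2)^6, and likewise for blue, so P[monochromatic] = 2·(1/2)^6 = 2^{1 − 6} = 1/32.
Summing: E[X] = C(53, 4) · 2^{1 − 6} = 292825 · 1/32 = 292825/32.
Numerically: E[X] ≈ 9150.78125.

E[X] = C(53,4)·2^(1−C(4,2)) = 292825/32 ≈ 9150.78125.


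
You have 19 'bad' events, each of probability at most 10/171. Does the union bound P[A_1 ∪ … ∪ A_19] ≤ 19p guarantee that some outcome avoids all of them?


Union bound: P[∪_{i=1}^{19} A_i] ≤ Σ_i P[A_i] ≤ 19·p = 19·(10/171) = 10/9.
Numerically: 10/9 ≈ 1.1111111.
Is 10/9 < 1? NO.
Since the bound 10/9 is ≥ 1, the union bound is uninformative here; it does NOT by itself certify existence.

19·p = 10/9 ≈ 1.1111111; existence NOT certified by the union bound.


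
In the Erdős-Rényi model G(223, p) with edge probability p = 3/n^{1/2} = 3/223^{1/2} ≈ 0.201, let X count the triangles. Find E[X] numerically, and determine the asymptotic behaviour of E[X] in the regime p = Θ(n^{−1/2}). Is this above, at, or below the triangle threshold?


Number of potential triangles: C(223, 3) = 1823471.
Each occurs with probability p³ ≈ (0.201)³ ≈ 8.10786e-03.
By linearity: E[X] = C(223, 3)·p³ ≈ 1823471 · 8.10786e-03 ≈ 14784.455.
Since α = 1/2 < 1, p = c/n^{1/2} ≫ 1/n is above the triangle threshold p ~ 1/n. Asymptotically E[X] ~ (c³/6)·n^{3(1−α)} = (3³/6)·n^{1.5} → ∞; triangles are abundant w.h.p.

E[X] ≈ 14784.455; in regime p = Θ(1/n^{1/2}) E[X] diverges (above the triangle threshold p ~ 1/n).


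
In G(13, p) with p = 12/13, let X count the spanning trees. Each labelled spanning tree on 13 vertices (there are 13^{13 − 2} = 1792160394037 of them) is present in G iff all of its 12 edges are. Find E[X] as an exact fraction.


K_13 has 13^{13 − 2} = 1792160394037 labelled spanning trees.
For each such spanning tree H, let X_H = 1 if all 12 edges of H are present in G. Then P[X_H = 1] = p^{12} = (12/13)^{12} = 8916100448256/23298085122481.
By linearity of expectation: E[X] = Σ_H E[X_H] = 1792160394037 · p^{12} = 1792160394037 · 8916100448256/23298085122481 = 8916100448256/13.
Numerically: E[X] ≈ 6.8585e+11.

E[X] = 1792160394037 · (12/13)^{12} = 8916100448256/13 ≈ 6.8585e+11.


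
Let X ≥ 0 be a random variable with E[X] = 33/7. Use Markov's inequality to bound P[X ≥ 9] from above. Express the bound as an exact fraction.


μ = E[X] = 33/7, a = 9.
Markov: P[X ≥ 9] ≤ μ/a = (33/7)/9 = 11/21.
Numerically: ≈ 0.5238.
(Since a = 9 > μ = 4.7143, the bound 11/21 is < 1 and informative.)

P[X ≥ 9] ≤ 11/21 ≈ 0.5238.


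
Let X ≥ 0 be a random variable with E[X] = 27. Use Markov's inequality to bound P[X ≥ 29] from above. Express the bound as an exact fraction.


μ = E[X] = 27, a = 29.
Markov: P[X ≥ 29] ≤ μ/a = (27)/29 = 27/29.
Numerically: ≈ 0.9310.
(Since a = 29 > μ = 27.0000, the bound 27/29 is < 1 and informative.)

P[X ≥ 29] ≤ 27/29 ≈ 0.9310.


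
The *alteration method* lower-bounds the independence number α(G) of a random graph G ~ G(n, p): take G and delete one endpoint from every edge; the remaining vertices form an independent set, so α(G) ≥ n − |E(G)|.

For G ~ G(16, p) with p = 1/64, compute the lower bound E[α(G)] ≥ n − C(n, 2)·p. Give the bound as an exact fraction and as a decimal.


E[|E(G)|] = C(16, 2)·p = 120 · (1/64) = 15/8.
E[α(G)] ≥ n − E[|E(G)|] = 16 − 15/8 = 113/8.
Numerically: ≈ 14.125000.
(This is only a lower bound; the true E[α(G)] may be larger.)

E[α(G)] ≥ 113/8 ≈ 14.125000.


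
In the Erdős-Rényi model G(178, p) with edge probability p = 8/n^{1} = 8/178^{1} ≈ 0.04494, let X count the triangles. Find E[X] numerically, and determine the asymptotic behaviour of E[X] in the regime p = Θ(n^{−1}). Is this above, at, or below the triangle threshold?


Number of potential triangles: C(178, 3) = 924176.
Each occurs with probability p³ ≈ (0.04494)³ ≈ 9.078413e-05.
By linearity: E[X] = C(178, 3)·p³ ≈ 924176 · 9.078413e-05 ≈ 83.9005.
Here α = 1, so p = 8/n is exactly at the triangle threshold p ~ 1/n. Asymptotically E[X] → c³/6 = 8³/6 = 256/3 ≈ 85.3333, a bounded constant. In this regime the triangle count is asymptotically Poisson(c³/6).

E[X] ≈ 83.9005; in regime p = Θ(1/n^{1}) E[X] stays bounded (at the triangle threshold p ~ 1/n).


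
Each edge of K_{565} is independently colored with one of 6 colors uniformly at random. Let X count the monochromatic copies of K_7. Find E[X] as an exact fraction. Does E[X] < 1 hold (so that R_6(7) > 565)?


E[X] = C(565, 7) · 6^{1 − 21} = 3513212521235560 · 6^{−20} = 3513212521235560/3656158440062976.
As a reduced fraction: E[X] = 439151565154445/457019805007872 ≈ 0.9609027.
Is E[X] < 1? YES.
Since E[X] < 1, there exists a 6-coloring of K_{565} with no monochromatic K_7; hence R_6(7) > 565.

E[X] = 439151565154445/457019805007872 ≈ 0.9609027; E[X] < 1, so R_6(7) > 565.


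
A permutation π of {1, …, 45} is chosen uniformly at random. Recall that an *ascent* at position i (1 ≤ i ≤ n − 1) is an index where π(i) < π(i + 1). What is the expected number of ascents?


Write X = Σ X_I over i = 1, …, 44, with X_I the indicator of one ascent.
There are 44 indicators.
For each fixed i, the pair (π(i), π(i+1)) is a uniformly random ordered pair of distinct values from {1, …, 45}; by symmetry P[π(i) < π(i+1)] = 1/2.
By linearity: E[X] = 44 · (1/2) = (45 − 1) · (1/2) = 22 ≈ 22.000000.

E[X] = 22 = 22.000000.


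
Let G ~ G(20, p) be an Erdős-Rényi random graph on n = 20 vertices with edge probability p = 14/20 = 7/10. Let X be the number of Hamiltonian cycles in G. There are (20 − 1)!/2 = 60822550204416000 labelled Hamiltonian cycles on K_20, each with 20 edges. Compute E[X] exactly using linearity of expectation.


K_20 has (20 − 1)!/2 = 60822550204416000 labelled Hamiltonian cycles.
For each such Hamiltonian cycle H, let X_H = 1 if all 20 edges of H are present in G. Then P[X_H = 1] = p^{20} = (7/10)^{20} = 79792266297612001/100000000000000000000.
Summing the indicators: E[X] = Σ_H E[X_H] = 60822550204416000 · p^{20} = 60822550204416000 · 79792266297612001/100000000000000000000 = 1184855742873690605203907421/24414062500000.
Numerically: E[X] ≈ 4.85317e+13.

E[X] = 60822550204416000 · (7/10)^{20} = 1184855742873690605203907421/24414062500000 ≈ 4.85317e+13.


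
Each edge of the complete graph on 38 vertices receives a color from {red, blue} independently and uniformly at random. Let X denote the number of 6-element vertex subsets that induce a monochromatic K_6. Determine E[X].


Let X = Σ_S X_S over the C(38, 6) = 2760681 subsets S of size 6, where X_S = 1 if the K_6 on S is monochromatic.
For a fixed S, the K_6 on S has C(6, 2) = 15 edges. P[all 15 edges red] = (1/2)^15, and likewise for blue, so P[monochromatic] = 2·(1/2)^15 = 2^{1 − 15} = 1/16384.
By linearity: E[X] = C(38, 6) · 2^{1 − 15} = 2760681 · 1/16384 = 2760681/16384.
Numerically: E[X] ≈ 168.4986.

E[X] = C(38,6)·2^(1−C(6,2)) = 2760681/16384 ≈ 168.4986.


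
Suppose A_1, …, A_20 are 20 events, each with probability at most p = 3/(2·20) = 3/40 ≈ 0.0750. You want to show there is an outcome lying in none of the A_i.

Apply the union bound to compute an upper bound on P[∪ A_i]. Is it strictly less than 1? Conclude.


Union bound: P[∪_{i=1}^{20} A_i] ≤ Σ_i P[A_i] ≤ 20·p = 20·(3/40) = 3/2.
Numerically: 3/2 ≈ 1.5000.
Is 3/2 < 1? NO.
Since the bound 3/2 is ≥ 1, the union bound is uninformative here; it does NOT by itself certify existence.

20·p = 3/2 ≈ 1.5000; existence NOT certified by the union bound.


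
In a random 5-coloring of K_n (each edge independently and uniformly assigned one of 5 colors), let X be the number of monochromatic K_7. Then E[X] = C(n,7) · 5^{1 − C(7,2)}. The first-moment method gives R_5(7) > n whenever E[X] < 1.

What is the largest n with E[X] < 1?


We need C(n, 7) · 5^{1 − 21} < 1, i.e. C(n, 7) < 5^{21 − 1} = 95367431640625.
Check values of n near the boundary:
  n = 336: C(336, 7) = 90079147136880; 90079147136880 < 95367431640625? YES
  n = 337: C(337, 7) = 91989916924632; 91989916924632 < 95367431640625? YES
  n = 338: C(338, 7) = 93935323022736; 93935323022736 < 95367431640625? YES
  n = 339: C(339, 7) = 95915887062372; 95915887062372 < 95367431640625? NO
The largest n with C(n, 7) < 95367431640625 is n = 338 (where E[X] = 93935323022736/95367431640625 ≈ 0.985). Hence R_5(7) > 338, i.e. R_5(7) ≥ 339.

Largest n = 338; hence R_5(7) > 338.


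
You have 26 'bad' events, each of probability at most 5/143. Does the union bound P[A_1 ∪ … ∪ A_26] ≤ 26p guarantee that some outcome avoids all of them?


Union bound: P[∪_{i=1}^{26} A_i] ≤ Σ_i P[A_i] ≤ 26·p = 26·(5/143) = 10/11.
Numerically: 10/11 ≈ 0.9091.
Is 10/11 < 1? YES.
Since P[∪ A_i] ≤ 10/11 < 1, the complement has P[∩ A_i^c] ≥ 1 − 10/11 = 1/11 > 0, so some outcome avoids every A_i.

26·p = 10/11 ≈ 0.9091; existence CERTIFIED by the union bound.


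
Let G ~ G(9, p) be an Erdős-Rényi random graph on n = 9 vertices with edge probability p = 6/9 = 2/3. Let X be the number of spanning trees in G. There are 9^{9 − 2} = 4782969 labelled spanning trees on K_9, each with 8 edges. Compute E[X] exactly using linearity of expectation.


K_9 has 9^{9 − 2} = 4782969 labelled spanning trees.
For each such spanning tree H, let X_H = 1 if all 8 edges of H are present in G. Then P[X_H = 1] = p^{8} = (2/3)^{8} = 256/6561.
By linearity of expectation: E[X] = Σ_H E[X_H] = 4782969 · p^{8} = 4782969 · 256/6561 = 186624.
Numerically: E[X] ≈ 1.87e+05.

E[X] = 4782969 · (2/3)^{8} = 186624 ≈ 1.87e+05.


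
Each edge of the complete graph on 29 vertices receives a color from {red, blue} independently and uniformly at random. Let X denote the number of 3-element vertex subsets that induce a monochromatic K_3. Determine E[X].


Let X = Σ_S X_S over the C(29, 3) = 3654 subsets S of size 3, where X_S = 1 if the K_3 on S is monochromatic.
For a fixed S, the K_3 on S has C(3, 2) = 3 edges. P[all 3 edges red] = (1/2)^3, and likewise for blue, so P[monochromatic] = 2·(1/2)^3 = 2^{1 − 3} = 1/4.
By linearity: E[X] = C(29, 3) · 2^{1 − 3} = 3654 · 1/4 = 1827/2.
Numerically: E[X] ≈ 913.50000.

E[X] = C(29,3)·2^(1−C(3,2)) = 1827/2 ≈ 913.50000.


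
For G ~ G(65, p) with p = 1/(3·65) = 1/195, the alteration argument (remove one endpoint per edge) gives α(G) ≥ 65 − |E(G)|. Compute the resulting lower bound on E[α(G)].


E[|E(G)|] = C(65, 2)·p = 2080 · (1/195) = 32/3.
E[α(G)] ≥ n − E[|E(G)|] = 65 − 32/3 = 163/3.
Numerically: ≈ 54.333.
(This is only a lower bound; the true E[α(G)] may be larger.)

E[α(G)] ≥ 163/3 ≈ 54.333.


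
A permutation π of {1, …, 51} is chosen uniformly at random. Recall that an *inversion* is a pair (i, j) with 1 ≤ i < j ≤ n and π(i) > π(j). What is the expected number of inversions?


Write X = Σ X_I over the C(51, 2) = 1275 pairs i < j, with X_I the indicator of one inversion.
There are 1275 indicators.
For each fixed pair i < j, the values π(i) and π(j) are two distinct elements of {1, …, 51} in uniformly random order; by symmetry P[π(i) > π(j)] = 1/2.
By linearity: E[X] = 1275 · (1/2) = C(51, 2) · (1/2) = 1275/2 = 1275/2 ≈ 637.50000.

E[X] = 1275/2 = 637.50000.


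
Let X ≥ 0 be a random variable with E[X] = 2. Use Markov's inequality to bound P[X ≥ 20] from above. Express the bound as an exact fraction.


μ = E[X] = 2, a = 20.
Markov: P[X ≥ 20] ≤ μ/a = (2)/20 = 1/10.
Numerically: ≈ 0.100.
(Since a = 20 > μ = 2.000, the bound 1/10 is < 1 and informative.)

P[X ≥ 20] ≤ 1/10 ≈ 0.100.


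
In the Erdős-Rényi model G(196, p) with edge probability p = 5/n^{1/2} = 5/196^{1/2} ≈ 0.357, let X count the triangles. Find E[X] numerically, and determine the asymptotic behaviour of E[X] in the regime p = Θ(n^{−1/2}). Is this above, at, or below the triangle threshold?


Number of potential triangles: C(196, 3) = 1235780.
Each occurs with probability p³ ≈ (0.357)³ ≈ 4.55539e-02.
By linearity: E[X] = C(196, 3)·p³ ≈ 1235780 · 4.55539e-02 ≈ 56294.643.
Since α = 1/2 < 1, p = c/n^{1/2} ≫ 1/n is above the triangle threshold p ~ 1/n. Asymptotically E[X] ~ (c³/6)·n^{3(1−α)} = (5³/6)·n^{1.5} → ∞; triangles are abundant w.h.p.

E[X] ≈ 56294.643; in regime p = Θ(1/n^{1/2}) E[X] diverges (above the triangle threshold p ~ 1/n).


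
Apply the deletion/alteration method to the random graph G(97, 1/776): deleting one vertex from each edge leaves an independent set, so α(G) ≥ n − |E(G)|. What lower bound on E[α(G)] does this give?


E[|E(G)|] = C(97, 2)·p = 4656 · (1/776) = 6.
E[α(G)] ≥ n − E[|E(G)|] = 97 − 6 = 91.
Numerically: ≈ 91.0000.
(This is only a lower bound; the true E[α(G)] may be larger.)

E[α(G)] ≥ 91 ≈ 91.0000.


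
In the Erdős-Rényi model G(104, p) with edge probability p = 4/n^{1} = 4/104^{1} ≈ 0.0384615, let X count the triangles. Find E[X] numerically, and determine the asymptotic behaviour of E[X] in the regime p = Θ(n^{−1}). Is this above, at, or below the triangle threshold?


Number of potential triangles: C(104, 3) = 182104.
Each occurs with probability p³ ≈ (0.0384615)³ ≈ 5.68957670e-05.
By linearity: E[X] = C(104, 3)·p³ ≈ 182104 · 5.68957670e-05 ≈ 10.360947.
Here α = 1, so p = 4/n is exactly at the triangle threshold p ~ 1/n. Asymptotically E[X] → c³/6 = 4³/6 = 32/3 ≈ 10.666667, a bounded constant. In this regime the triangle count is asymptotically Poisson(c³/6).

E[X] ≈ 10.360947; in regime p = Θ(1/n^{1}) E[X] stays bounded (at the triangle threshold p ~ 1/n).


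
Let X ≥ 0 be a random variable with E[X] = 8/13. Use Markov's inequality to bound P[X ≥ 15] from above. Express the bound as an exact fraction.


μ = E[X] = 8/13, a = 15.
Markov: P[X ≥ 15] ≤ μ/a = (8/13)/15 = 8/195.
Numerically: ≈ 0.041.
(Since a = 15 > μ = 0.615, the bound 8/195 is < 1 and informative.)

P[X ≥ 15] ≤ 8/195 ≈ 0.041.


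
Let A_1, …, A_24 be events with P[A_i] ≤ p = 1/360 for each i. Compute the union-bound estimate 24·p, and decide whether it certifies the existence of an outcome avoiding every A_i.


Union bound: P[∪_{i=1}^{24} A_i] ≤ Σ_i P[A_i] ≤ 24·p = 24·(1/360) = 1/15.
Numerically: 1/15 ≈ 0.0667.
Is 1/15 < 1? YES.
Since P[∪ A_i] ≤ 1/15 < 1, the complement has P[∩ A_i^c] ≥ 1 − 1/15 = 14/15 > 0, so some outcome avoids every A_i.

24·p = 1/15 ≈ 0.0667; existence CERTIFIED by the union bound.


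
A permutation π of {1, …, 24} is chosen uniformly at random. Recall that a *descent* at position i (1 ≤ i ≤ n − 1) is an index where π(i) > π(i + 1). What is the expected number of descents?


Write X = Σ X_I over i = 1, …, 23, with X_I the indicator of one descent.
There are 23 indicators.
For each fixed i, the pair (π(i), π(i+1)) is a uniformly random ordered pair of distinct values from {1, …, 24}; by symmetry P[π(i) > π(i+1)] = 1/2.
By linearity: E[X] = 23 · (1/2) = (24 − 1) · (1/2) = 23/2 ≈ 11.5000.

E[X] = 23/2 = 11.5000.


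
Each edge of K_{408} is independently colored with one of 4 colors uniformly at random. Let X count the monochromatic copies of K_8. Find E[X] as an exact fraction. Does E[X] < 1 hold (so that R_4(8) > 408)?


E[X] = C(408, 8) · 4^{1 − 28} = 17773458424095231 · 4^{−27} = 17773458424095231/18014398509481984.
As a reduced fraction: E[X] = 17773458424095231/18014398509481984 ≈ 0.986625.
Is E[X] < 1? YES.
Since E[X] < 1, there exists a 4-coloring of K_{408} with no monochromatic K_8; hence R_4(8) > 408.

E[X] = 17773458424095231/18014398509481984 ≈ 0.986625; E[X] < 1, so R_4(8) > 408.


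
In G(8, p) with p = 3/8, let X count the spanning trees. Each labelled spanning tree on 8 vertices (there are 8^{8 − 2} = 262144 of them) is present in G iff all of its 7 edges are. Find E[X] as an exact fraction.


K_8 has 8^{8 − 2} = 262144 labelled spanning trees.
For each such spanning tree H, let X_H = 1 if all 7 edges of H are present in G. Then P[X_H = 1] = p^{7} = (3/8)^{7} = 2187/2097152.
By linearity: E[X] = Σ_H E[X_H] = 262144 · p^{7} = 262144 · 2187/2097152 = 2187/8.
Numerically: E[X] ≈ 273.

E[X] = 262144 · (3/8)^{7} = 2187/8 ≈ 273.


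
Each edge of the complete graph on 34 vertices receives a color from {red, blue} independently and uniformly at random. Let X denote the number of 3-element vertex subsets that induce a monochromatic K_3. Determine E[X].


Let X = Σ_S X_S over the C(34, 3) = 5984 subsets S of size 3, where X_S = 1 if the K_3 on S is monochromatic.
For a fixed S, the K_3 on S has C(3, 2) = 3 edges. P[all 3 edges red] = (1/2)^3, and likewise for blue, so P[monochromatic] = 2·(1/2)^3 = 2^{1 − 3} = 1/4.
By linearity of expectation: E[X] = C(34, 3) · 2^{1 − 3} = 5984 · 1/4 = 1496.
Numerically: E[X] ≈ 1496.0000.

E[X] = C(34,3)·2^(1−C(3,2)) = 1496 ≈ 1496.0000.


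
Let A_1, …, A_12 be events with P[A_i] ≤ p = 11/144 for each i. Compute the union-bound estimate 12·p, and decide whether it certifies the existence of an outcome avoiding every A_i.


Union bound: P[∪_{i=1}^{12} A_i] ≤ Σ_i P[A_i] ≤ 12·p = 12·(11/144) = 11/12.
Numerically: 11/12 ≈ 0.916667.
Is 11/12 < 1? YES.
Since P[∪ A_i] ≤ 11/12 < 1, the complement has P[∩ A_i^c] ≥ 1 − 11/12 = 1/12 > 0, so some outcome avoids every A_i.

12·p = 11/12 ≈ 0.916667; existence CERTIFIED by the union bound.


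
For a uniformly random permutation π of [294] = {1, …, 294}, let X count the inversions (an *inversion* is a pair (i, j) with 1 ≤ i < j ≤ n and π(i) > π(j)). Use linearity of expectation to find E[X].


Write X = Σ X_I over the C(294, 2) = 43071 pairs i < j, with X_I the indicator of one inversion.
There are 43071 indicators.
For each fixed pair i < j, the values π(i) and π(j) are two distinct elements of {1, …, 294} in uniformly random order; by symmetry P[π(i) > π(j)] = 1/2.
By linearity: E[X] = 43071 · (1/2) = C(294, 2) · (1/2) = 43071/2 = 43071/2 ≈ 21535.500000.

E[X] = 43071/2 = 21535.500000.


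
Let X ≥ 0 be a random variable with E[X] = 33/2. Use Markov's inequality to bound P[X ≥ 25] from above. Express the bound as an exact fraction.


μ = E[X] = 33/2, a = 25.
Markov: P[X ≥ 25] ≤ μ/a = (33/2)/25 = 33/50.
Numerically: ≈ 0.6600.
(Since a = 25 > μ = 16.5000, the bound 33/50 is < 1 and informative.)

P[X ≥ 25] ≤ 33/50 ≈ 0.6600.


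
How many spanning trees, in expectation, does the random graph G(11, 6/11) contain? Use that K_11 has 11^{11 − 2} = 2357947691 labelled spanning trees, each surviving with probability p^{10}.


K_11 has 11^{11 − 2} = 2357947691 labelled spanning trees.
For each such spanning tree H, let X_H = 1 if all 10 edges of H are present in G. Then P[X_H = 1] = p^{10} = (6/11)^{10} = 60466176/25937424601.
By linearity: E[X] = Σ_H E[X_H] = 2357947691 · p^{10} = 2357947691 · 60466176/25937424601 = 60466176/11.
Numerically: E[X] ≈ 5.497e+06.

E[X] = 2357947691 · (6/11)^{10} = 60466176/11 ≈ 5.497e+06.


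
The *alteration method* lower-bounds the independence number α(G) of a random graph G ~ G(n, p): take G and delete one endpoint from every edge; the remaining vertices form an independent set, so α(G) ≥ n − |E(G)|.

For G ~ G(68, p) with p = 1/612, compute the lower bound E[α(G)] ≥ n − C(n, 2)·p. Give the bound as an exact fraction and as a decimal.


E[|E(G)|] = C(68, 2)·p = 2278 · (1/612) = 67/18.
E[α(G)] ≥ n − E[|E(G)|] = 68 − 67/18 = 1157/18.
Numerically: ≈ 64.27778.
(This is only a lower bound; the true E[α(G)] may be larger.)

E[α(G)] ≥ 1157/18 ≈ 64.27778.


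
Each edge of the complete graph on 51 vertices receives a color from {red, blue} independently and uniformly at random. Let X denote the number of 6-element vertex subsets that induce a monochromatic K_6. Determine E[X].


Let X = Σ_S X_S over the C(51, 6) = 18009460 subsets S of size 6, where X_S = 1 if the K_6 on S is monochromatic.
For a fixed S, the K_6 on S has C(6, 2) = 15 edges. P[all 15 edges red] = (1/2)^15, and likewise for blue, so P[monochromatic] = 2·(1/2)^15 = 2^{1 − 15} = 1/16384.
By linearity: E[X] = C(51, 6) · 2^{1 − 15} = 18009460 · 1/16384 = 4502365/4096.
Numerically: E[X] ≈ 1099.21021.

E[X] = C(51,6)·2^(1−C(6,2)) = 4502365/4096 ≈ 1099.21021.


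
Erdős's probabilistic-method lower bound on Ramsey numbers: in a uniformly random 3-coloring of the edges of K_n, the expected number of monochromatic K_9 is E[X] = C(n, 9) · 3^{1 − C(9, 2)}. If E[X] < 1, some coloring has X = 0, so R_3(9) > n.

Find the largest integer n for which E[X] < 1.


We need C(n, 9) · 3^{1 − 36} < 1, i.e. C(n, 9) < 3^{36 − 1} = 50031545098999707.
Check values of n near the boundary:
  n = 300: C(300, 9) = 48052241692154700; 48052241692154700 < 50031545098999707? YES
  n = 301: C(301, 9) = 49533303936090975; 49533303936090975 < 50031545098999707? YES
  n = 302: C(302, 9) = 51054804739588650; 51054804739588650 < 50031545098999707? NO
The largest n with C(n, 9) < 50031545098999707 is n = 301 (where E[X] = 16511101312030325/16677181699666569 ≈ 0.9900). Hence R_3(9) > 301, i.e. R_3(9) ≥ 302.

Largest n = 301; hence R_3(9) > 301.


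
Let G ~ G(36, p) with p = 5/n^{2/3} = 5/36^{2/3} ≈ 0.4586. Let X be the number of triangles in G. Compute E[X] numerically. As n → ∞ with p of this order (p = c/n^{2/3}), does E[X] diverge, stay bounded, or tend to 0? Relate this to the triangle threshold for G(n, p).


Number of potential triangles: C(36, 3) = 7140.
Each occurs with probability p³ ≈ (0.4586)³ ≈ 9.645062e-02.
By linearity: E[X] = C(36, 3)·p³ ≈ 7140 · 9.645062e-02 ≈ 688.6574.
Since α = 2/3 < 1, p = c/n^{2/3} ≫ 1/n is above the triangle threshold p ~ 1/n. Asymptotically E[X] ~ (c³/6)·n^{3(1−α)} = (5³/6)·n^{1} → ∞; triangles are abundant w.h.p.

E[X] ≈ 688.6574; in regime p = Θ(1/n^{2/3}) E[X] diverges (above the triangle threshold p ~ 1/n).


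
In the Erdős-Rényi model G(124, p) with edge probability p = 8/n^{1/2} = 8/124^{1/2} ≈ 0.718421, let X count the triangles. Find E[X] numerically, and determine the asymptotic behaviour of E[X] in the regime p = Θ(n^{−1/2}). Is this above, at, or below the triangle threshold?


Number of potential triangles: C(124, 3) = 310124.
Each occurs with probability p³ ≈ (0.718421)³ ≈ 3.70798043e-01.
By linearity: E[X] = C(124, 3)·p³ ≈ 310124 · 3.70798043e-01 ≈ 114993.372254.
Since α = 1/2 < 1, p = c/n^{1/2} ≫ 1/n is above the triangle threshold p ~ 1/n. Asymptotically E[X] ~ (c³/6)·n^{3(1−α)} = (8³/6)·n^{1.5} → ∞; triangles are abundant w.h.p.

E[X] ≈ 114993.372254; in regime p = Θ(1/n^{1/2}) E[X] diverges (above the triangle threshold p ~ 1/n).


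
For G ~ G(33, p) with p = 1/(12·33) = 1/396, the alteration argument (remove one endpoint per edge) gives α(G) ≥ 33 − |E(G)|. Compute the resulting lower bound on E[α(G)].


E[|E(G)|] = C(33, 2)·p = 528 · (1/396) = 4/3.
E[α(G)] ≥ n − E[|E(G)|] = 33 − 4/3 = 95/3.
Numerically: ≈ 31.6667.
(This is only a lower bound; the true E[α(G)] may be larger.)

E[α(G)] ≥ 95/3 ≈ 31.6667.


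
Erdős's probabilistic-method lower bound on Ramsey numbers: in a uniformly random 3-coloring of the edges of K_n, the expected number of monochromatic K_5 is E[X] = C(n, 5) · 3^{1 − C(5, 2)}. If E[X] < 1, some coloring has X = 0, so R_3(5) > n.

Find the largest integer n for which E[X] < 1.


We need C(n, 5) · 3^{1 − 10} < 1, i.e. C(n, 5) < 3^{10 − 1} = 19683.
Check values of n near the boundary:
  n = 18: C(18, 5) = 8568; 8568 < 19683? YES
  n = 19: C(19, 5) = 11628; 11628 < 19683? YES
  n = 20: C(20, 5) = 15504; 15504 < 19683? YES
  n = 21: C(21, 5) = 20349; 20349 < 19683? NO
  n = 22: C(22, 5) = 26334; 26334 < 19683? NO
  n = 23: C(23, 5) = 33649; 33649 < 19683? NO
The largest n with C(n, 5) < 19683 is n = 20 (where E[X] = 5168/6561 ≈ 0.78768). Hence R_3(5) > 20, i.e. R_3(5) ≥ 21.

Largest n = 20; hence R_3(5) > 20.


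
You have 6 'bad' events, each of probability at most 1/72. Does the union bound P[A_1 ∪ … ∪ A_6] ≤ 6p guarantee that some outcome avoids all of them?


Union bound: P[∪_{i=1}^{6} A_i] ≤ Σ_i P[A_i] ≤ 6·p = 6·(1/72) = 1/12.
Numerically: 1/12 ≈ 0.083333.
Is 1/12 < 1? YES.
Since P[∪ A_i] ≤ 1/12 < 1, the complement has P[∩ A_i^c] ≥ 1 − 1/12 = 11/12 > 0, so some outcome avoids every A_i.

6·p = 1/12 ≈ 0.083333; existence CERTIFIED by the union bound.


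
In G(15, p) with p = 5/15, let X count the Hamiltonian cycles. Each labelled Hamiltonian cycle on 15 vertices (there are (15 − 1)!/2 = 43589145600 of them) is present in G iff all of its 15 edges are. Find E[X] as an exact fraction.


K_15 has (15 − 1)!/2 = 43589145600 labelled Hamiltonian cycles.
For each such Hamiltonian cycle H, let X_H = 1 if all 15 edges of H are present in G. Then P[X_H = 1] = p^{15} = (1/3)^{15} = 1/14348907.
Summing the indicators: E[X] = Σ_H E[X_H] = 43589145600 · p^{15} = 43589145600 · 1/14348907 = 179379200/59049.
Numerically: E[X] ≈ 3.04e+03.

E[X] = 43589145600 · (1/3)^{15} = 179379200/59049 ≈ 3.04e+03.


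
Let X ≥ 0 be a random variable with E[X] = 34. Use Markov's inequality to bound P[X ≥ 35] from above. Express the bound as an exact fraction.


μ = E[X] = 34, a = 35.
Markov: P[X ≥ 35] ≤ μ/a = (34)/35 = 34/35.
Numerically: ≈ 0.971.
(Since a = 35 > μ = 34.000, the bound 34/35 is < 1 and informative.)

P[X ≥ 35] ≤ 34/35 ≈ 0.971.


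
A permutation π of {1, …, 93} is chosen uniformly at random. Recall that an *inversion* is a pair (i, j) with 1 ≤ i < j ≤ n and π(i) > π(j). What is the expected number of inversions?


Write X = Σ X_I over the C(93, 2) = 4278 pairs i < j, with X_I the indicator of one inversion.
There are 4278 indicators.
For each fixed pair i < j, the values π(i) and π(j) are two distinct elements of {1, …, 93} in uniformly random order; by symmetry P[π(i) > π(j)] = 1/2.
By linearity: E[X] = 4278 · (1/2) = C(93, 2) · (1/2) = 4278/2 = 2139 ≈ 2139.0000.

E[X] = 2139 = 2139.0000.


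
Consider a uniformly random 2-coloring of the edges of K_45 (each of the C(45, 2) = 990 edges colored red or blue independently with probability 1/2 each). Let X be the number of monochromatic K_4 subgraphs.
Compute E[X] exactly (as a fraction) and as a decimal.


Let X = Σ_S X_S over the C(45, 4) = 148995 subsets S of size 4, where X_S = 1 if the K_4 on S is monochromatic.
For a fixed S, the K_4 on S has C(4, 2) = 6 edges. P[all 6 edges red] = (1/2)^6, and likewise for blue, so P[monochromatic] = 2·(1/2)^6 = 2^{1 − 6} = 1/32.
Summing: E[X] = C(45, 4) · 2^{1 − 6} = 148995 · 1/32 = 148995/32.
Numerically: E[X] ≈ 4656.0938.

E[X] = C(45,4)·2^(1−C(4,2)) = 148995/32 ≈ 4656.0938.


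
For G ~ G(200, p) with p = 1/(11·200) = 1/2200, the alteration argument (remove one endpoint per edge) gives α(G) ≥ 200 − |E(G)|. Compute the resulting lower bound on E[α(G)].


E[|E(G)|] = C(200, 2)·p = 19900 · (1/2200) = 199/22.
E[α(G)] ≥ n − E[|E(G)|] = 200 − 199/22 = 4201/22.
Numerically: ≈ 190.95455.
(This is only a lower bound; the true E[α(G)] may be larger.)

E[α(G)] ≥ 4201/22 ≈ 190.95455.


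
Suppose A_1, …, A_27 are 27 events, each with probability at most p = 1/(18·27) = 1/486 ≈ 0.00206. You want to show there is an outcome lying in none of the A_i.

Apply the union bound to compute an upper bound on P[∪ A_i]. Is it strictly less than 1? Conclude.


Union bound: P[∪_{i=1}^{27} A_i] ≤ Σ_i P[A_i] ≤ 27·p = 27·(1/486) = 1/18.
Numerically: 1/18 ≈ 0.05556.
Is 1/18 < 1? YES.
Since P[∪ A_i] ≤ 1/18 < 1, the complement has P[∩ A_i^c] ≥ 1 − 1/18 = 17/18 > 0, so some outcome avoids every A_i.

27·p = 1/18 ≈ 0.05556; existence CERTIFIED by the union bound.


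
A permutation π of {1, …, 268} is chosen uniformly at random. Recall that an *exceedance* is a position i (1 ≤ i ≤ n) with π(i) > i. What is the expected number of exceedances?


Write X = Σ_{i=1}^{268} X_i, where X_i = 1_{π(i) > i}.
For each fixed i, π(i) is uniform over {1, …, 268} (marginal of a uniform permutation), so P[π(i) > i] = (n − i)/n. Summing: Σ_{i=1}^{268} (n − i)/n = (0 + 1 + … + 267)/268 = 268(268 − 1)/(2·268) = (268 − 1)/2.
Hence E[X] = Σ_{i=1}^{268} (268 − i)/268 = 267/2 ≈ 133.500.

E[X] = 267/2 = 133.500.


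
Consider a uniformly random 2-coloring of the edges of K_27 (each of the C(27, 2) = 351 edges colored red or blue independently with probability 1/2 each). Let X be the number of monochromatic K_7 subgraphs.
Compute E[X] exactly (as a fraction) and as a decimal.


Let X = Σ_S X_S over the C(27, 7) = 888030 subsets S of size 7, where X_S = 1 if the K_7 on S is monochromatic.
For a fixed S, the K_7 on S has C(7, 2) = 21 edges. P[all 21 edges red] = (1/2)^21, and likewise for blue, so P[monochromatic] = 2·(1/2)^21 = 2^{1 − 21} = 1/1048576.
By linearity of expectation: E[X] = C(27, 7) · 2^{1 − 21} = 888030 · 1/1048576 = 444015/524288.
Numerically: E[X] ≈ 0.847.

E[X] = C(27,7)·2^(1−C(7,2)) = 444015/524288 ≈ 0.847.


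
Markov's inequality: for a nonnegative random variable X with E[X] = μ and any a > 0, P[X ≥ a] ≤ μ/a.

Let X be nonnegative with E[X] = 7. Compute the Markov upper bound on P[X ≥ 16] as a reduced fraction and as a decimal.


μ = E[X] = 7, a = 16.
Markov: P[X ≥ 16] ≤ μ/a = (7)/16 = 7/16.
Numerically: ≈ 0.438.
(Since a = 16 > μ = 7.000, the bound 7/16 is < 1 and informative.)

P[X ≥ 16] ≤ 7/16 ≈ 0.438.


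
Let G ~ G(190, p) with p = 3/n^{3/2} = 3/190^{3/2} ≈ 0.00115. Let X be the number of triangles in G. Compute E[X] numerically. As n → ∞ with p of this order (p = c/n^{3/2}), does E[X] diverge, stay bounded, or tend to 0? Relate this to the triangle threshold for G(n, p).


Number of potential triangles: C(190, 3) = 1125180.
Each occurs with probability p³ ≈ (0.00115)³ ≈ 1.50305e-09.
By linearity: E[X] = C(190, 3)·p³ ≈ 1125180 · 1.50305e-09 ≈ 0.002.
Since α = 3/2 > 1, p = c/n^{3/2} = o(1/n) is below the triangle threshold p ~ 1/n. Asymptotically E[X] ~ (c³/6)·n^{3(1−α)} = (3³/6)·n^{-1.5} → 0, so by Markov's inequality G has no triangles w.h.p.

E[X] ≈ 0.002; in regime p = Θ(1/n^{3/2}) E[X] tends to 0 (below the triangle threshold p ~ 1/n).


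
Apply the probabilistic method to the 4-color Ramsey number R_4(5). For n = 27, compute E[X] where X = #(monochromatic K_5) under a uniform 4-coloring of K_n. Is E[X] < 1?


E[X] = C(27, 5) · 4^{1 − 10} = 80730 · 4^{−9} = 80730/262144.
As a reduced fraction: E[X] = 40365/131072 ≈ 0.308.
Is E[X] < 1? YES.
Since E[X] < 1, there exists a 4-coloring of K_{27} with no monochromatic K_5; hence R_4(5) > 27.

E[X] = 40365/131072 ≈ 0.308; E[X] < 1, so R_4(5) > 27.
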